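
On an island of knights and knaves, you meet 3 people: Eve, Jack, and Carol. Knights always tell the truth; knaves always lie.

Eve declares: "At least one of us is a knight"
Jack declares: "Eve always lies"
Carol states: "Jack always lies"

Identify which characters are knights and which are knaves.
Eve is a knight.
Jack is a knave.
Carol is a knight.

Verification:
- Eve (knight) says "At least one of us is a knight" - this is TRUE because Eve and Carol are knights.
- Jack (knave) says "Eve always lies" - this is FALSE (a lie) because Eve is a knight.
- Carol (knight) says "Jack always lies" - this is TRUE because Jack is a knave.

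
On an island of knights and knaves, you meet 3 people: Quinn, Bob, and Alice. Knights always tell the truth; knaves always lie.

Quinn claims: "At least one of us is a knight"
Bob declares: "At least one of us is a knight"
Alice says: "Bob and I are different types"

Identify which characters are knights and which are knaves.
Quinn is a knave.
Bob is a knave.
Alice is a knave.

Verification:
- Quinn (knave) says "At least one of us is a knight" - this is FALSE (a lie) because no one is a knight.
- Bob (knave) says "At least one of us is a knight" - this is FALSE (a lie) because no one is a knight.
- Alice (knave) says "Bob and I are different types" - this is FALSE (a lie) because Alice is a knave and Bob is a knave.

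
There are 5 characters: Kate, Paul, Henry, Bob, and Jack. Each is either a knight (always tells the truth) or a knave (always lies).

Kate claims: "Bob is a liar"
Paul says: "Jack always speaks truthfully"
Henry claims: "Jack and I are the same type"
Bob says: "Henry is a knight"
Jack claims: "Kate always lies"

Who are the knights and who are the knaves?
Kate is a knave.
Paul is a knight.
Henry is a knight.
Bob is a knight.
Jack is a knight.

Verification:
- Kate (knave) says "Bob is a liar" - this is FALSE (a lie) because Bob is a knight.
- Paul (knight) says "Jack always speaks truthfully" - this is TRUE because Jack is a knight.
- Henry (knight) says "Jack and I are the same type" - this is TRUE because Henry is a knight and Jack is a knight.
- Bob (knight) says "Henry is a knight" - this is TRUE because Henry is a knight.
- Jack (knight) says "Kate always lies" - this is TRUE because Kate is a knave.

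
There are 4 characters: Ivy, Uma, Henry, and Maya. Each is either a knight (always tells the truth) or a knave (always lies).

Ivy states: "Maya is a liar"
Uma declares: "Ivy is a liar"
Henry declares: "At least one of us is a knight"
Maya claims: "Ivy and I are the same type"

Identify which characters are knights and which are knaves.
Ivy is a knight.
Uma is a knave.
Henry is a knight.
Maya is a knave.

Verification:
- Ivy (knight) says "Maya is a liar" - this is TRUE because Maya is a knave.
- Uma (knave) says "Ivy is a liar" - this is FALSE (a lie) because Ivy is a knight.
- Henry (knight) says "At least one of us is a knight" - this is TRUE because Ivy and Henry are knights.
- Maya (knave) says "Ivy and I are the same type" - this is FALSE (a lie) because Maya is a knave and Ivy is a knight.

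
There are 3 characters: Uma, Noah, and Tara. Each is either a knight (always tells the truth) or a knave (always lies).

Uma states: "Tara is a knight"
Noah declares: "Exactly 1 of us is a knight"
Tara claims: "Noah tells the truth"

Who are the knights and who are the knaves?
Uma is a knave.
Noah is a knave.
Tara is a knave.

Verification:
- Uma (knave) says "Tara is a knight" - this is FALSE (a lie) because Tara is a knave.
- Noah (knave) says "Exactly 1 of us is a knight" - this is FALSE (a lie) because there are 0 knights.
- Tara (knave) says "Noah tells the truth" - this is FALSE (a lie) because Noah is a knave.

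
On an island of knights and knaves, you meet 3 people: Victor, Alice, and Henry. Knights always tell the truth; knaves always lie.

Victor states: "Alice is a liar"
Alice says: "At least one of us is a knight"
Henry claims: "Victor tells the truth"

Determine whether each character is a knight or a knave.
Victor is a knave.
Alice is a knight.
Henry is a knave.

Verification:
- Victor (knave) says "Alice is a liar" - this is FALSE (a lie) because Alice is a knight.
- Alice (knight) says "At least one of us is a knight" - this is TRUE because Alice is a knight.
- Henry (knave) says "Victor tells the truth" - this is FALSE (a lie) because Victor is a knave.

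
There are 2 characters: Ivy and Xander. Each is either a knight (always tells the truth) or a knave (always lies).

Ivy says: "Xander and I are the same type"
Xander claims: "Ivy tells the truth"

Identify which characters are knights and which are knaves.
Ivy is a knight.
Xander is a knight.

Verification:
- Ivy (knight) says "Xander and I are the same type" - this is TRUE because Ivy is a knight and Xander is a knight.
- Xander (knight) says "Ivy tells the truth" - this is TRUE because Ivy is a knight.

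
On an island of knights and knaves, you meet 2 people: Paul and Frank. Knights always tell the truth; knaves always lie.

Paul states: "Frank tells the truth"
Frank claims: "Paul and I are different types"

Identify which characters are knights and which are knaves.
Paul is a knave.
Frank is a knave.

Verification:
- Paul (knave) says "Frank tells the truth" - this is FALSE (a lie) because Frank is a knave.
- Frank (knave) says "Paul and I are different types" - this is FALSE (a lie) because Frank is a knave and Paul is a knave.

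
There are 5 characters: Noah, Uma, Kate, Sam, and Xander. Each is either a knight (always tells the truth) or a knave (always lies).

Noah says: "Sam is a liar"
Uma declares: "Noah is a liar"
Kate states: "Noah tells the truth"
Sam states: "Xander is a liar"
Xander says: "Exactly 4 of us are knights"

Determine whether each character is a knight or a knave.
Noah is a knave.
Uma is a knight.
Kate is a knave.
Sam is a knight.
Xander is a knave.

Verification:
- Noah (knave) says "Sam is a liar" - this is FALSE (a lie) because Sam is a knight.
- Uma (knight) says "Noah is a liar" - this is TRUE because Noah is a knave.
- Kate (knave) says "Noah tells the truth" - this is FALSE (a lie) because Noah is a knave.
- Sam (knight) says "Xander is a liar" - this is TRUE because Xander is a knave.
- Xander (knave) says "Exactly 4 of us are knights" - this is FALSE (a lie) because there are 2 knights.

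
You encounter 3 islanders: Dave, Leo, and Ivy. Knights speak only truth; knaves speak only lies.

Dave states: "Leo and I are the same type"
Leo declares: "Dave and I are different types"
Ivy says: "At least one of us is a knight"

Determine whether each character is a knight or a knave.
Dave is a knave.
Leo is a knight.
Ivy is a knight.

Verification:
- Dave (knave) says "Leo and I are the same type" - this is FALSE (a lie) because Dave is a knave and Leo is a knight.
- Leo (knight) says "Dave and I are different types" - this is TRUE because Leo is a knight and Dave is a knave.
- Ivy (knight) says "At least one of us is a knight" - this is TRUE because Leo and Ivy are knights.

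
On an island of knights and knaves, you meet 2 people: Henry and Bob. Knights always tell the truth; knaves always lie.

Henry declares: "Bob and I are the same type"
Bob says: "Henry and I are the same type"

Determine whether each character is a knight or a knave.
Henry is a knight.
Bob is a knight.

Verification:
- Henry (knight) says "Bob and I are the same type" - this is TRUE because Henry is a knight and Bob is a knight.
- Bob (knight) says "Henry and I are the same type" - this is TRUE because Bob is a knight and Henry is a knight.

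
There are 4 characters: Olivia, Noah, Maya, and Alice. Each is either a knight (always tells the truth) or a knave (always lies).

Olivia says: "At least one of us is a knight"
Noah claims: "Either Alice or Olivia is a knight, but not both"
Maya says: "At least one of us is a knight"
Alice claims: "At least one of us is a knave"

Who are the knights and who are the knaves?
Olivia is a knight.
Noah is a knave.
Maya is a knight.
Alice is a knight.

Verification:
- Olivia (knight) says "At least one of us is a knight" - this is TRUE because Olivia, Maya, and Alice are knights.
- Noah (knave) says "Either Alice or Olivia is a knight, but not both" - this is FALSE (a lie) because Alice is a knight and Olivia is a knight.
- Maya (knight) says "At least one of us is a knight" - this is TRUE because Olivia, Maya, and Alice are knights.
- Alice (knight) says "At least one of us is a knave" - this is TRUE because Noah is a knave.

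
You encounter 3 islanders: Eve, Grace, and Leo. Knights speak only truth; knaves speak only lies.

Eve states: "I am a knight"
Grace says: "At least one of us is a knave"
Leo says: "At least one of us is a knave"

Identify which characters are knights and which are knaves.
Eve is a knave.
Grace is a knight.
Leo is a knight.

Verification:
- Eve (knave) says "I am a knight" - this is FALSE (a lie) because Eve is a knave.
- Grace (knight) says "At least one of us is a knave" - this is TRUE because Eve is a knave.
- Leo (knight) says "At least one of us is a knave" - this is TRUE because Eve is a knave.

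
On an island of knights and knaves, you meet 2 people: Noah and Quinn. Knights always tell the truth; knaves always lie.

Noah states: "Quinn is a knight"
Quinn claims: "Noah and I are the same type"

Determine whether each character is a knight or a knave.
Noah is a knight.
Quinn is a knight.

Verification:
- Noah (knight) says "Quinn is a knight" - this is TRUE because Quinn is a knight.
- Quinn (knight) says "Noah and I are the same type" - this is TRUE because Quinn is a knight and Noah is a knight.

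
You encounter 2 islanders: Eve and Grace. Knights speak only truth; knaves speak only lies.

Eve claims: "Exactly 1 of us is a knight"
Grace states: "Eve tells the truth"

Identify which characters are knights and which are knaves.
Eve is a knave.
Grace is a knave.

Verification:
- Eve (knave) says "Exactly 1 of us is a knight" - this is FALSE (a lie) because there are 0 knights.
- Grace (knave) says "Eve tells the truth" - this is FALSE (a lie) because Eve is a knave.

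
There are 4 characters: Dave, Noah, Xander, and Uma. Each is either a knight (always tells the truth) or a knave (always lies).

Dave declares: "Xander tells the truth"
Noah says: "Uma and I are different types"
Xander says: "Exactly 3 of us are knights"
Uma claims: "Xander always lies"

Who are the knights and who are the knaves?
Dave is a knight.
Noah is a knight.
Xander is a knight.
Uma is a knave.

Verification:
- Dave (knight) says "Xander tells the truth" - this is TRUE because Xander is a knight.
- Noah (knight) says "Uma and I are different types" - this is TRUE because Noah is a knight and Uma is a knave.
- Xander (knight) says "Exactly 3 of us are knights" - this is TRUE because there are 3 knights.
- Uma (knave) says "Xander always lies" - this is FALSE (a lie) because Xander is a knight.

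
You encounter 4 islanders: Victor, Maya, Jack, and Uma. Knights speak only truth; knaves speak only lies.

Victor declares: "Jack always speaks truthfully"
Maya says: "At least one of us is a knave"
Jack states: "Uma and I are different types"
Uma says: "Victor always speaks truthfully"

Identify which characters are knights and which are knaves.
Victor is a knave.
Maya is a knight.
Jack is a knave.
Uma is a knave.

Verification:
- Victor (knave) says "Jack always speaks truthfully" - this is FALSE (a lie) because Jack is a knave.
- Maya (knight) says "At least one of us is a knave" - this is TRUE because Victor, Jack, and Uma are knaves.
- Jack (knave) says "Uma and I are different types" - this is FALSE (a lie) because Jack is a knave and Uma is a knave.
- Uma (knave) says "Victor always speaks truthfully" - this is FALSE (a lie) because Victor is a knave.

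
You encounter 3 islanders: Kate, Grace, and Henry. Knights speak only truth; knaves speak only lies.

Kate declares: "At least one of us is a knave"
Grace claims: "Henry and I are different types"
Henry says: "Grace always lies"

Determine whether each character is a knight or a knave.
Kate is a knight.
Grace is a knight.
Henry is a knave.

Verification:
- Kate (knight) says "At least one of us is a knave" - this is TRUE because Henry is a knave.
- Grace (knight) says "Henry and I are different types" - this is TRUE because Grace is a knight and Henry is a knave.
- Henry (knave) says "Grace always lies" - this is FALSE (a lie) because Grace is a knight.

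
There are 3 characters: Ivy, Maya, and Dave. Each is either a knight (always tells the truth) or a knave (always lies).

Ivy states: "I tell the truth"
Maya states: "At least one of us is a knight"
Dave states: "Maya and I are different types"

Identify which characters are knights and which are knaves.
Ivy is a knave.
Maya is a knave.
Dave is a knave.

Verification:
- Ivy (knave) says "I tell the truth" - this is FALSE (a lie) because Ivy is a knave.
- Maya (knave) says "At least one of us is a knight" - this is FALSE (a lie) because no one is a knight.
- Dave (knave) says "Maya and I are different types" - this is FALSE (a lie) because Dave is a knave and Maya is a knave.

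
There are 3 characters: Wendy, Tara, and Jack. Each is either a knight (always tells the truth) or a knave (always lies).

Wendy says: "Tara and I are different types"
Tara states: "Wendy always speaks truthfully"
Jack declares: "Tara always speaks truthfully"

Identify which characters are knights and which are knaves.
Wendy is a knave.
Tara is a knave.
Jack is a knave.

Verification:
- Wendy (knave) says "Tara and I are different types" - this is FALSE (a lie) because Wendy is a knave and Tara is a knave.
- Tara (knave) says "Wendy always speaks truthfully" - this is FALSE (a lie) because Wendy is a knave.
- Jack (knave) says "Tara always speaks truthfully" - this is FALSE (a lie) because Tara is a knave.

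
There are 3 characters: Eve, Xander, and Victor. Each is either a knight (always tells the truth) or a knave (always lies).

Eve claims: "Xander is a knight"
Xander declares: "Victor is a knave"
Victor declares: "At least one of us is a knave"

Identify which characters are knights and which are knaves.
Eve is a knave.
Xander is a knave.
Victor is a knight.

Verification:
- Eve (knave) says "Xander is a knight" - this is FALSE (a lie) because Xander is a knave.
- Xander (knave) says "Victor is a knave" - this is FALSE (a lie) because Victor is a knight.
- Victor (knight) says "At least one of us is a knave" - this is TRUE because Eve and Xander are knaves.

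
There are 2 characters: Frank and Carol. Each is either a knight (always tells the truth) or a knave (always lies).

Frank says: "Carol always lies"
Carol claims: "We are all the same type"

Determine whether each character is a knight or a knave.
Frank is a knight.
Carol is a knave.

Verification:
- Frank (knight) says "Carol always lies" - this is TRUE because Carol is a knave.
- Carol (knave) says "We are all the same type" - this is FALSE (a lie) because Frank is a knight and Carol is a knave.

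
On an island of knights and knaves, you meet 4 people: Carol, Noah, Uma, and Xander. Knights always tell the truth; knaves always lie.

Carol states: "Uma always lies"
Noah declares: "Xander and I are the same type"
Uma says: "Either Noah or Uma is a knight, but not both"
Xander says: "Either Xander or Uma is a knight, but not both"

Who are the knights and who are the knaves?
Carol is a knight.
Noah is a knave.
Uma is a knave.
Xander is a knight.

Verification:
- Carol (knight) says "Uma always lies" - this is TRUE because Uma is a knave.
- Noah (knave) says "Xander and I are the same type" - this is FALSE (a lie) because Noah is a knave and Xander is a knight.
- Uma (knave) says "Either Noah or Uma is a knight, but not both" - this is FALSE (a lie) because Noah is a knave and Uma is a knave.
- Xander (knight) says "Either Xander or Uma is a knight, but not both" - this is TRUE because Xander is a knight and Uma is a knave.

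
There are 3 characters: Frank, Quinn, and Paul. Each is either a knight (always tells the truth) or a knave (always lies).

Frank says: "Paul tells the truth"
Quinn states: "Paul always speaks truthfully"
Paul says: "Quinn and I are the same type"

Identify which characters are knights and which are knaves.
Frank is a knight.
Quinn is a knight.
Paul is a knight.

Verification:
- Frank (knight) says "Paul tells the truth" - this is TRUE because Paul is a knight.
- Quinn (knight) says "Paul always speaks truthfully" - this is TRUE because Paul is a knight.
- Paul (knight) says "Quinn and I are the same type" - this is TRUE because Paul is a knight and Quinn is a knight.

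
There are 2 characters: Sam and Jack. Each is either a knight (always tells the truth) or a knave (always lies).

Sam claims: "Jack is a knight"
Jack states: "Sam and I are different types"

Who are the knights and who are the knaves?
Sam is a knave.
Jack is a knave.

Verification:
- Sam (knave) says "Jack is a knight" - this is FALSE (a lie) because Jack is a knave.
- Jack (knave) says "Sam and I are different types" - this is FALSE (a lie) because Jack is a knave and Sam is a knave.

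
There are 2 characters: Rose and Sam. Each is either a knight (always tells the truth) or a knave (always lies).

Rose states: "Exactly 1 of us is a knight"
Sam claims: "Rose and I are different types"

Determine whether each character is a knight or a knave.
Rose is a knave.
Sam is a knave.

Verification:
- Rose (knave) says "Exactly 1 of us is a knight" - this is FALSE (a lie) because there are 0 knights.
- Sam (knave) says "Rose and I are different types" - this is FALSE (a lie) because Sam is a knave and Rose is a knave.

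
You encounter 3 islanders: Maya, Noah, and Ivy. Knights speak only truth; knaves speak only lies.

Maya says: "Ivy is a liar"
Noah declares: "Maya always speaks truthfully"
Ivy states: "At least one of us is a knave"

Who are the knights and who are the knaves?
Maya is a knave.
Noah is a knave.
Ivy is a knight.

Verification:
- Maya (knave) says "Ivy is a liar" - this is FALSE (a lie) because Ivy is a knight.
- Noah (knave) says "Maya always speaks truthfully" - this is FALSE (a lie) because Maya is a knave.
- Ivy (knight) says "At least one of us is a knave" - this is TRUE because Maya and Noah are knaves.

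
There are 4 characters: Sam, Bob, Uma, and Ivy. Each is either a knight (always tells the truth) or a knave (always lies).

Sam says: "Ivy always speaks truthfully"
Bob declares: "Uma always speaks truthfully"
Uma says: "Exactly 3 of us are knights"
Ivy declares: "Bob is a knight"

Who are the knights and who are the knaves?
Sam is a knave.
Bob is a knave.
Uma is a knave.
Ivy is a knave.

Verification:
- Sam (knave) says "Ivy always speaks truthfully" - this is FALSE (a lie) because Ivy is a knave.
- Bob (knave) says "Uma always speaks truthfully" - this is FALSE (a lie) because Uma is a knave.
- Uma (knave) says "Exactly 3 of us are knights" - this is FALSE (a lie) because there are 0 knights.
- Ivy (knave) says "Bob is a knight" - this is FALSE (a lie) because Bob is a knave.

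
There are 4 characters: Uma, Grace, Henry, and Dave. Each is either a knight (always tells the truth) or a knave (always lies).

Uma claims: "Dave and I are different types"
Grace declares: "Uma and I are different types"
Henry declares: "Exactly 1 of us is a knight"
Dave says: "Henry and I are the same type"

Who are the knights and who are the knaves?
Uma is a knave.
Grace is a knave.
Henry is a knight.
Dave is a knave.

Verification:
- Uma (knave) says "Dave and I are different types" - this is FALSE (a lie) because Uma is a knave and Dave is a knave.
- Grace (knave) says "Uma and I are different types" - this is FALSE (a lie) because Grace is a knave and Uma is a knave.
- Henry (knight) says "Exactly 1 of us is a knight" - this is TRUE because there are 1 knights.
- Dave (knave) says "Henry and I are the same type" - this is FALSE (a lie) because Dave is a knave and Henry is a knight.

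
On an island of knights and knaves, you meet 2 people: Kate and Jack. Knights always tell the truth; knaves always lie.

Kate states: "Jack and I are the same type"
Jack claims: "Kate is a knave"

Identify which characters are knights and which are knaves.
Kate is a knave.
Jack is a knight.

Verification:
- Kate (knave) says "Jack and I are the same type" - this is FALSE (a lie) because Kate is a knave and Jack is a knight.
- Jack (knight) says "Kate is a knave" - this is TRUE because Kate is a knave.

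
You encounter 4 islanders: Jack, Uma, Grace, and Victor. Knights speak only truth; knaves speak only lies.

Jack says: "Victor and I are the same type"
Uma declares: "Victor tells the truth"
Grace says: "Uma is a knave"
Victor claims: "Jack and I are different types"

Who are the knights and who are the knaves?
Jack is a knave.
Uma is a knight.
Grace is a knave.
Victor is a knight.

Verification:
- Jack (knave) says "Victor and I are the same type" - this is FALSE (a lie) because Jack is a knave and Victor is a knight.
- Uma (knight) says "Victor tells the truth" - this is TRUE because Victor is a knight.
- Grace (knave) says "Uma is a knave" - this is FALSE (a lie) because Uma is a knight.
- Victor (knight) says "Jack and I are different types" - this is TRUE because Victor is a knight and Jack is a knave.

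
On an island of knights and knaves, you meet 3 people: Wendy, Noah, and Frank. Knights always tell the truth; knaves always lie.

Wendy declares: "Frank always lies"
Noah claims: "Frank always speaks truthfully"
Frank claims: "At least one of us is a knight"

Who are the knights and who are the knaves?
Wendy is a knave.
Noah is a knight.
Frank is a knight.

Verification:
- Wendy (knave) says "Frank always lies" - this is FALSE (a lie) because Frank is a knight.
- Noah (knight) says "Frank always speaks truthfully" - this is TRUE because Frank is a knight.
- Frank (knight) says "At least one of us is a knight" - this is TRUE because Noah and Frank are knights.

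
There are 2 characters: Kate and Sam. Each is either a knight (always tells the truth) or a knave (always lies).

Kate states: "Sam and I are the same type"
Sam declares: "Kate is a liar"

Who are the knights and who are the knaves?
Kate is a knave.
Sam is a knight.

Verification:
- Kate (knave) says "Sam and I are the same type" - this is FALSE (a lie) because Kate is a knave and Sam is a knight.
- Sam (knight) says "Kate is a liar" - this is TRUE because Kate is a knave.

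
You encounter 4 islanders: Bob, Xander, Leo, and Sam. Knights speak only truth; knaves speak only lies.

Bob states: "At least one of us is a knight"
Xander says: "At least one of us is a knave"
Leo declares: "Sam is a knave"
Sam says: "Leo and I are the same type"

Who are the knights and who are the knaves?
Bob is a knight.
Xander is a knight.
Leo is a knight.
Sam is a knave.

Verification:
- Bob (knight) says "At least one of us is a knight" - this is TRUE because Bob, Xander, and Leo are knights.
- Xander (knight) says "At least one of us is a knave" - this is TRUE because Sam is a knave.
- Leo (knight) says "Sam is a knave" - this is TRUE because Sam is a knave.
- Sam (knave) says "Leo and I are the same type" - this is FALSE (a lie) because Sam is a knave and Leo is a knight.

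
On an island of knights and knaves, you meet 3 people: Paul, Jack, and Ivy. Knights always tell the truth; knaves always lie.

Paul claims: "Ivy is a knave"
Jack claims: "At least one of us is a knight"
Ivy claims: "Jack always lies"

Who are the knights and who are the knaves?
Paul is a knight.
Jack is a knight.
Ivy is a knave.

Verification:
- Paul (knight) says "Ivy is a knave" - this is TRUE because Ivy is a knave.
- Jack (knight) says "At least one of us is a knight" - this is TRUE because Paul and Jack are knights.
- Ivy (knave) says "Jack always lies" - this is FALSE (a lie) because Jack is a knight.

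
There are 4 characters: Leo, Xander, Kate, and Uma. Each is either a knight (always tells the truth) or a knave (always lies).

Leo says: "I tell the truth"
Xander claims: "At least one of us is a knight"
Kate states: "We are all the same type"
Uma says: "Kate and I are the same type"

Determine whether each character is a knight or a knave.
Leo is a knight.
Xander is a knight.
Kate is a knight.
Uma is a knight.

Verification:
- Leo (knight) says "I tell the truth" - this is TRUE because Leo is a knight.
- Xander (knight) says "At least one of us is a knight" - this is TRUE because Leo, Xander, Kate, and Uma are knights.
- Kate (knight) says "We are all the same type" - this is TRUE because Leo, Xander, Kate, and Uma are knights.
- Uma (knight) says "Kate and I are the same type" - this is TRUE because Uma is a knight and Kate is a knight.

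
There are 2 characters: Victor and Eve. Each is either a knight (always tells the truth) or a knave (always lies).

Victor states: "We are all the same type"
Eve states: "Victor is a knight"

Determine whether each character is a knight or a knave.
Victor is a knight.
Eve is a knight.

Verification:
- Victor (knight) says "We are all the same type" - this is TRUE because Victor and Eve are knights.
- Eve (knight) says "Victor is a knight" - this is TRUE because Victor is a knight.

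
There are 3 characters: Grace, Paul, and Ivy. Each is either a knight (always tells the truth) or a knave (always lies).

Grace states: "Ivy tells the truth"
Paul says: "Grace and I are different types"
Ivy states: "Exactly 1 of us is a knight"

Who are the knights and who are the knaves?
Grace is a knave.
Paul is a knave.
Ivy is a knave.

Verification:
- Grace (knave) says "Ivy tells the truth" - this is FALSE (a lie) because Ivy is a knave.
- Paul (knave) says "Grace and I are different types" - this is FALSE (a lie) because Paul is a knave and Grace is a knave.
- Ivy (knave) says "Exactly 1 of us is a knight" - this is FALSE (a lie) because there are 0 knights.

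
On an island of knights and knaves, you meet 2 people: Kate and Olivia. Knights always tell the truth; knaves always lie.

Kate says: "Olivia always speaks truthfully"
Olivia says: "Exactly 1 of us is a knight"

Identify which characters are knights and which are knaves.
Kate is a knave.
Olivia is a knave.

Verification:
- Kate (knave) says "Olivia always speaks truthfully" - this is FALSE (a lie) because Olivia is a knave.
- Olivia (knave) says "Exactly 1 of us is a knight" - this is FALSE (a lie) because there are 0 knights.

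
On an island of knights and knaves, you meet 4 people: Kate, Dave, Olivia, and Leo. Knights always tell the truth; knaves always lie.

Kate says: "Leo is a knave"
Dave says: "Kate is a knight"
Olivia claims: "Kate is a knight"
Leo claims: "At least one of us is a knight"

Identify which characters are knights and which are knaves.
Kate is a knave.
Dave is a knave.
Olivia is a knave.
Leo is a knight.

Verification:
- Kate (knave) says "Leo is a knave" - this is FALSE (a lie) because Leo is a knight.
- Dave (knave) says "Kate is a knight" - this is FALSE (a lie) because Kate is a knave.
- Olivia (knave) says "Kate is a knight" - this is FALSE (a lie) because Kate is a knave.
- Leo (knight) says "At least one of us is a knight" - this is TRUE because Leo is a knight.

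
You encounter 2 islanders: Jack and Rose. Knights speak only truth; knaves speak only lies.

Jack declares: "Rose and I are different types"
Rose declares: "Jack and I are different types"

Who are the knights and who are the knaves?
Jack is a knave.
Rose is a knave.

Verification:
- Jack (knave) says "Rose and I are different types" - this is FALSE (a lie) because Jack is a knave and Rose is a knave.
- Rose (knave) says "Jack and I are different types" - this is FALSE (a lie) because Rose is a knave and Jack is a knave.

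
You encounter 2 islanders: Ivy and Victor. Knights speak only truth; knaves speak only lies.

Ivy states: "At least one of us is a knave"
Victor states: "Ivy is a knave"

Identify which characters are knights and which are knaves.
Ivy is a knight.
Victor is a knave.

Verification:
- Ivy (knight) says "At least one of us is a knave" - this is TRUE because Victor is a knave.
- Victor (knave) says "Ivy is a knave" - this is FALSE (a lie) because Ivy is a knight.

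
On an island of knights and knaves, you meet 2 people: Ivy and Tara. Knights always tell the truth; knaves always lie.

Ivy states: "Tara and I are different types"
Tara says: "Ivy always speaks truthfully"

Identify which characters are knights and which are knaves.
Ivy is a knave.
Tara is a knave.

Verification:
- Ivy (knave) says "Tara and I are different types" - this is FALSE (a lie) because Ivy is a knave and Tara is a knave.
- Tara (knave) says "Ivy always speaks truthfully" - this is FALSE (a lie) because Ivy is a knave.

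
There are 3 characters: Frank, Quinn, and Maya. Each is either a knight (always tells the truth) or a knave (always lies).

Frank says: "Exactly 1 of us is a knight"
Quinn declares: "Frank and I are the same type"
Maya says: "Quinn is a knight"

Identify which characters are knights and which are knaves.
Frank is a knight.
Quinn is a knave.
Maya is a knave.

Verification:
- Frank (knight) says "Exactly 1 of us is a knight" - this is TRUE because there are 1 knights.
- Quinn (knave) says "Frank and I are the same type" - this is FALSE (a lie) because Quinn is a knave and Frank is a knight.
- Maya (knave) says "Quinn is a knight" - this is FALSE (a lie) because Quinn is a knave.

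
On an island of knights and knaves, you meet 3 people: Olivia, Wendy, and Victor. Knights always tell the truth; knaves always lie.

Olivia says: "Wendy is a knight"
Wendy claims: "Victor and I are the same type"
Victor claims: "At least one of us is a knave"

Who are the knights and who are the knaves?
Olivia is a knave.
Wendy is a knave.
Victor is a knight.

Verification:
- Olivia (knave) says "Wendy is a knight" - this is FALSE (a lie) because Wendy is a knave.
- Wendy (knave) says "Victor and I are the same type" - this is FALSE (a lie) because Wendy is a knave and Victor is a knight.
- Victor (knight) says "At least one of us is a knave" - this is TRUE because Olivia and Wendy are knaves.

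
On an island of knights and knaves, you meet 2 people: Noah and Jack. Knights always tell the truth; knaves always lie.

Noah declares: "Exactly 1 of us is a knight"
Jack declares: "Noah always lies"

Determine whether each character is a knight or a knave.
Noah is a knight.
Jack is a knave.

Verification:
- Noah (knight) says "Exactly 1 of us is a knight" - this is TRUE because there are 1 knights.
- Jack (knave) says "Noah always lies" - this is FALSE (a lie) because Noah is a knight.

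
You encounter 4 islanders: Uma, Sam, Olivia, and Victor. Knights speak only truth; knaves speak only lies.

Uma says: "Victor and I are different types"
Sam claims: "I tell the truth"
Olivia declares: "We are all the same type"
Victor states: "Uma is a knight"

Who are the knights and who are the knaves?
Uma is a knave.
Sam is a knight.
Olivia is a knave.
Victor is a knave.

Verification:
- Uma (knave) says "Victor and I are different types" - this is FALSE (a lie) because Uma is a knave and Victor is a knave.
- Sam (knight) says "I tell the truth" - this is TRUE because Sam is a knight.
- Olivia (knave) says "We are all the same type" - this is FALSE (a lie) because Sam is a knight and Uma, Olivia, and Victor are knaves.
- Victor (knave) says "Uma is a knight" - this is FALSE (a lie) because Uma is a knave.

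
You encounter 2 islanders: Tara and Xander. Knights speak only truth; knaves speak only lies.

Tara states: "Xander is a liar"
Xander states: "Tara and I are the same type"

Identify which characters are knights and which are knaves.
Tara is a knight.
Xander is a knave.

Verification:
- Tara (knight) says "Xander is a liar" - this is TRUE because Xander is a knave.
- Xander (knave) says "Tara and I are the same type" - this is FALSE (a lie) because Xander is a knave and Tara is a knight.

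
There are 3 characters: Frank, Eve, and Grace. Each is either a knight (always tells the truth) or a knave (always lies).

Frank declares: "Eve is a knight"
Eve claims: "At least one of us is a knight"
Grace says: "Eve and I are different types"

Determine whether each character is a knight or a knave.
Frank is a knave.
Eve is a knave.
Grace is a knave.

Verification:
- Frank (knave) says "Eve is a knight" - this is FALSE (a lie) because Eve is a knave.
- Eve (knave) says "At least one of us is a knight" - this is FALSE (a lie) because no one is a knight.
- Grace (knave) says "Eve and I are different types" - this is FALSE (a lie) because Grace is a knave and Eve is a knave.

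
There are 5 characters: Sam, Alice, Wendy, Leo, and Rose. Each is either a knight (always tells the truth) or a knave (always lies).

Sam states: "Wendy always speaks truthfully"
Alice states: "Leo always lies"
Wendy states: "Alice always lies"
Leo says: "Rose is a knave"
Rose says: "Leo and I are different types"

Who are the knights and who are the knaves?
Sam is a knave.
Alice is a knight.
Wendy is a knave.
Leo is a knave.
Rose is a knight.

Verification:
- Sam (knave) says "Wendy always speaks truthfully" - this is FALSE (a lie) because Wendy is a knave.
- Alice (knight) says "Leo always lies" - this is TRUE because Leo is a knave.
- Wendy (knave) says "Alice always lies" - this is FALSE (a lie) because Alice is a knight.
- Leo (knave) says "Rose is a knave" - this is FALSE (a lie) because Rose is a knight.
- Rose (knight) says "Leo and I are different types" - this is TRUE because Rose is a knight and Leo is a knave.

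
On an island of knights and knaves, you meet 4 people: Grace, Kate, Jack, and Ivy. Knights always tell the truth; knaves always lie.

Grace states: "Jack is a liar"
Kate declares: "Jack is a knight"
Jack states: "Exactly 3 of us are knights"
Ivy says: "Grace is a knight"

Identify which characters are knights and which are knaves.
Grace is a knight.
Kate is a knave.
Jack is a knave.
Ivy is a knight.

Verification:
- Grace (knight) says "Jack is a liar" - this is TRUE because Jack is a knave.
- Kate (knave) says "Jack is a knight" - this is FALSE (a lie) because Jack is a knave.
- Jack (knave) says "Exactly 3 of us are knights" - this is FALSE (a lie) because there are 2 knights.
- Ivy (knight) says "Grace is a knight" - this is TRUE because Grace is a knight.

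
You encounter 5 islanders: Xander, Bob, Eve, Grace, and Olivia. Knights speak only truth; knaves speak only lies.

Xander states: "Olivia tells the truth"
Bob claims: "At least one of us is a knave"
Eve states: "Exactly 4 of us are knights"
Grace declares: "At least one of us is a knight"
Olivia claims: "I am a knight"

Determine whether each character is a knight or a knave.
Xander is a knave.
Bob is a knight.
Eve is a knave.
Grace is a knight.
Olivia is a knave.

Verification:
- Xander (knave) says "Olivia tells the truth" - this is FALSE (a lie) because Olivia is a knave.
- Bob (knight) says "At least one of us is a knave" - this is TRUE because Xander, Eve, and Olivia are knaves.
- Eve (knave) says "Exactly 4 of us are knights" - this is FALSE (a lie) because there are 2 knights.
- Grace (knight) says "At least one of us is a knight" - this is TRUE because Bob and Grace are knights.
- Olivia (knave) says "I am a knight" - this is FALSE (a lie) because Olivia is a knave.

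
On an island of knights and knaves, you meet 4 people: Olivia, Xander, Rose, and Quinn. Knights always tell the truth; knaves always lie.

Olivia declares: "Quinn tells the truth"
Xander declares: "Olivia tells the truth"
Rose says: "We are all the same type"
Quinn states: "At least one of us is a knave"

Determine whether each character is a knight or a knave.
Olivia is a knight.
Xander is a knight.
Rose is a knave.
Quinn is a knight.

Verification:
- Olivia (knight) says "Quinn tells the truth" - this is TRUE because Quinn is a knight.
- Xander (knight) says "Olivia tells the truth" - this is TRUE because Olivia is a knight.
- Rose (knave) says "We are all the same type" - this is FALSE (a lie) because Olivia, Xander, and Quinn are knights and Rose is a knave.
- Quinn (knight) says "At least one of us is a knave" - this is TRUE because Rose is a knave.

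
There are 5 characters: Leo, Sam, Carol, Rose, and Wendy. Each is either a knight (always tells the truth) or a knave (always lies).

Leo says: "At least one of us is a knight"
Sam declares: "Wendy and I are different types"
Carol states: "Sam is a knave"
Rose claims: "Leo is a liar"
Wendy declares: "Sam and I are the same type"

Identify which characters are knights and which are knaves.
Leo is a knight.
Sam is a knight.
Carol is a knave.
Rose is a knave.
Wendy is a knave.

Verification:
- Leo (knight) says "At least one of us is a knight" - this is TRUE because Leo and Sam are knights.
- Sam (knight) says "Wendy and I are different types" - this is TRUE because Sam is a knight and Wendy is a knave.
- Carol (knave) says "Sam is a knave" - this is FALSE (a lie) because Sam is a knight.
- Rose (knave) says "Leo is a liar" - this is FALSE (a lie) because Leo is a knight.
- Wendy (knave) says "Sam and I are the same type" - this is FALSE (a lie) because Wendy is a knave and Sam is a knight.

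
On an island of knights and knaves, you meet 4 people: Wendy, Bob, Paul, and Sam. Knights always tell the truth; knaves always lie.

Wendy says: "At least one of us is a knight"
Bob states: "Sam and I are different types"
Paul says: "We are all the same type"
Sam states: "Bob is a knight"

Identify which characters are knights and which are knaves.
Wendy is a knight.
Bob is a knave.
Paul is a knave.
Sam is a knave.

Verification:
- Wendy (knight) says "At least one of us is a knight" - this is TRUE because Wendy is a knight.
- Bob (knave) says "Sam and I are different types" - this is FALSE (a lie) because Bob is a knave and Sam is a knave.
- Paul (knave) says "We are all the same type" - this is FALSE (a lie) because Wendy is a knight and Bob, Paul, and Sam are knaves.
- Sam (knave) says "Bob is a knight" - this is FALSE (a lie) because Bob is a knave.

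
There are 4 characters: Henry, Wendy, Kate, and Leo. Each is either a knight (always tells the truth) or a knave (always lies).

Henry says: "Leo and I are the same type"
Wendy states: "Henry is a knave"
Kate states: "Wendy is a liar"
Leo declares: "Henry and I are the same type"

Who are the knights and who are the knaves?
Henry is a knight.
Wendy is a knave.
Kate is a knight.
Leo is a knight.

Verification:
- Henry (knight) says "Leo and I are the same type" - this is TRUE because Henry is a knight and Leo is a knight.
- Wendy (knave) says "Henry is a knave" - this is FALSE (a lie) because Henry is a knight.
- Kate (knight) says "Wendy is a liar" - this is TRUE because Wendy is a knave.
- Leo (knight) says "Henry and I are the same type" - this is TRUE because Leo is a knight and Henry is a knight.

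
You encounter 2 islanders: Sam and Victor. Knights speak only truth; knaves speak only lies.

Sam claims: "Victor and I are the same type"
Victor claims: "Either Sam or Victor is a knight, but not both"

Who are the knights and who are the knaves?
Sam is a knave.
Victor is a knight.

Verification:
- Sam (knave) says "Victor and I are the same type" - this is FALSE (a lie) because Sam is a knave and Victor is a knight.
- Victor (knight) says "Either Sam or Victor is a knight, but not both" - this is TRUE because Sam is a knave and Victor is a knight.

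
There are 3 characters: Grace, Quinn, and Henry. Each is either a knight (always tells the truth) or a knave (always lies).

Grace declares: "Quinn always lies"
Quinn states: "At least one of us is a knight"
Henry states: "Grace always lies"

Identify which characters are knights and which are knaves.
Grace is a knave.
Quinn is a knight.
Henry is a knight.

Verification:
- Grace (knave) says "Quinn always lies" - this is FALSE (a lie) because Quinn is a knight.
- Quinn (knight) says "At least one of us is a knight" - this is TRUE because Quinn and Henry are knights.
- Henry (knight) says "Grace always lies" - this is TRUE because Grace is a knave.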